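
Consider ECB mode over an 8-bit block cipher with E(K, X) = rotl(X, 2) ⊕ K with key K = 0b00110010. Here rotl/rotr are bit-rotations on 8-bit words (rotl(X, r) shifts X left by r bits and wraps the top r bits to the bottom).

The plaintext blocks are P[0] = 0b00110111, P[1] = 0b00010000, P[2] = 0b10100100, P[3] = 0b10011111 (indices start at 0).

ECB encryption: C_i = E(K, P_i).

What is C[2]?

C[2]: E(K, 0b10100100) = 0b10100000.

C[2] = 0b10100000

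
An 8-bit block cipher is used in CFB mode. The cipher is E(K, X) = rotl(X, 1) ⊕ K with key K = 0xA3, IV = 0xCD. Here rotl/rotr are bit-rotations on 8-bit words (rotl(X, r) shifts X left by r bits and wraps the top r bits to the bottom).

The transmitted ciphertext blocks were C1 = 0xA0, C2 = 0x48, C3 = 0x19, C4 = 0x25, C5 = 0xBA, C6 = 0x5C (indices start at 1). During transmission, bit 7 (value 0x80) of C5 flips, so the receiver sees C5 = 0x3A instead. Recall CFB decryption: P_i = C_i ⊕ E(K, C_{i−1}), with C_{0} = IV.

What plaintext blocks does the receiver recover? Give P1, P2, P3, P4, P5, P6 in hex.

P1 = 0x98, P2 = 0xAA, P3 = 0x2A, P4 = 0xB4, P5 = 0xD3, P6 = 0x8B

Only C5 changed, to 0x3A. In CFB, a change in C_i flips the same bit in P_i and garbles P_{i+1}. Decrypting the received ciphertext:
P1: E(K, 0xCD) = 0x38; 0xA0 ⊕ 0x38 = 0x98.
P2: E(K, 0xA0) = 0xE2; 0x48 ⊕ 0xE2 = 0xAA.
P3: E(K, 0x48) = 0x33; 0x19 ⊕ 0x33 = 0x2A.
P4: E(K, 0x19) = 0x91; 0x25 ⊕ 0x91 = 0xB4.
P5: E(K, 0x25) = 0xE9; 0x3A ⊕ 0xE9 = 0xD3.
P6: E(K, 0x3A) = 0xD7; 0x5C ⊕ 0xD7 = 0x8B.
Blocks that differ from the original plaintext: P5, P6.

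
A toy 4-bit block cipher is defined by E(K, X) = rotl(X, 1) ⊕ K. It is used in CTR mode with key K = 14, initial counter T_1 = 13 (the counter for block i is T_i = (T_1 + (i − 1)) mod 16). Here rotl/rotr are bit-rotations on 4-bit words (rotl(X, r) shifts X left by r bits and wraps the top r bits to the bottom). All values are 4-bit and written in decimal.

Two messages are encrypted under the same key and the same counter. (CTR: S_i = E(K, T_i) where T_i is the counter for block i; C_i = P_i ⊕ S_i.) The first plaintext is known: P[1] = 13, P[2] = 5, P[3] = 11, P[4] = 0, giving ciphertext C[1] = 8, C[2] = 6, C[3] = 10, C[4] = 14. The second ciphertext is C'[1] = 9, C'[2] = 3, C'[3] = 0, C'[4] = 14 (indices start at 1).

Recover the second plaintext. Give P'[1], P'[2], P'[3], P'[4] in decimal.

P'[1] = 12, P'[2] = 0, P'[3] = 1, P'[4] = 0

In CTR with a reused counter, both messages share the same keystream S_i, so C_i ⊕ C'_i = P_i ⊕ P'_i and thus P'_i = P_i ⊕ C_i ⊕ C'_i.
P'[1]: 13 ⊕ 8 ⊕ 9 = 12.
P'[2]: 5 ⊕ 6 ⊕ 3 = 0.
P'[3]: 11 ⊕ 10 ⊕ 0 = 1.
P'[4]: 0 ⊕ 14 ⊕ 14 = 0.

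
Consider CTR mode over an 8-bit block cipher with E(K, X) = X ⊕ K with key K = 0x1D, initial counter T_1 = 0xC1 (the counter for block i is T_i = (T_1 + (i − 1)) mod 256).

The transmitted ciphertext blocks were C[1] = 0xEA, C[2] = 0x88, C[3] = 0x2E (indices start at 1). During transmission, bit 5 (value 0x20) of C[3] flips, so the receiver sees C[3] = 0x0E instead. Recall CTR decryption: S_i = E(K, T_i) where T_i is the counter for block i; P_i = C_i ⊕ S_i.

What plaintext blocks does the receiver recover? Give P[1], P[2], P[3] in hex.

Only C[3] changed, to 0x0E. In CTR, a change in C_i flips the same bit in P_i only; the keystream is unaffected. Decrypting the received ciphertext:
P[1]: T = 0xC1, S = E(K, T) = 0xDC; 0xEA ⊕ 0xDC = 0x36.
P[2]: T = 0xC2, S = E(K, T) = 0xDF; 0x88 ⊕ 0xDF = 0x57.
P[3]: T = 0xC3, S = E(K, T) = 0xDE; 0x0E ⊕ 0xDE = 0xD0.
Blocks that differ from the original plaintext: P[3].

P[1] = 0x36, P[2] = 0x57, P[3] = 0xD0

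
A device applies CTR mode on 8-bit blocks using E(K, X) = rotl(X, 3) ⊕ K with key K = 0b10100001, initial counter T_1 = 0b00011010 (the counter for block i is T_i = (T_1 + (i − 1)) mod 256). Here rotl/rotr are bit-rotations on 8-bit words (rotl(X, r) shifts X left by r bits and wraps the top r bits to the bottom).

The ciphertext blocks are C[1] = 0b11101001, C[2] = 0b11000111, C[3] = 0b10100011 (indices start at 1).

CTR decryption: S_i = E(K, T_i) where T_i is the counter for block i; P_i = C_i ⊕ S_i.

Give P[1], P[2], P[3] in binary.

P[1] = 0b10011000, P[2] = 0b10111110, P[3] = 0b11100010

P[1]: T = 0b00011010, S = E(K, T) = 0b01110001; 0b11101001 ⊕ 0b01110001 = 0b10011000.
P[2]: T = 0b00011011, S = E(K, T) = 0b01111001; 0b11000111 ⊕ 0b01111001 = 0b10111110.
P[3]: T = 0b00011100, S = E(K, T) = 0b01000001; 0b10100011 ⊕ 0b01000001 = 0b11100010.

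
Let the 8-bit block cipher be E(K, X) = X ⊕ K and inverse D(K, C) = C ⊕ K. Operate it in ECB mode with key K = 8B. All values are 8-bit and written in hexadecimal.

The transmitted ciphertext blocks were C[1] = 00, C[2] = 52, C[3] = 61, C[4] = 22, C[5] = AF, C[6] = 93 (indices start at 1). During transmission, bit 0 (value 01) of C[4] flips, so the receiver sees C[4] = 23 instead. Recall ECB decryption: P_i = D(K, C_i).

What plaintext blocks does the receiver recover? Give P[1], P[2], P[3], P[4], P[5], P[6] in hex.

P[1] = 8B, P[2] = D9, P[3] = EA, P[4] = A8, P[5] = 24, P[6] = 18

Only C[4] changed, to 23. In ECB, a change in C_i affects only P_i. Decrypting the received ciphertext:
P[1]: D(K, 00) = 8B.
P[2]: D(K, 52) = D9.
P[3]: D(K, 61) = EA.
P[4]: D(K, 23) = A8.
P[5]: D(K, AF) = 24.
P[6]: D(K, 93) = 18.
Blocks that differ from the original plaintext: P[4].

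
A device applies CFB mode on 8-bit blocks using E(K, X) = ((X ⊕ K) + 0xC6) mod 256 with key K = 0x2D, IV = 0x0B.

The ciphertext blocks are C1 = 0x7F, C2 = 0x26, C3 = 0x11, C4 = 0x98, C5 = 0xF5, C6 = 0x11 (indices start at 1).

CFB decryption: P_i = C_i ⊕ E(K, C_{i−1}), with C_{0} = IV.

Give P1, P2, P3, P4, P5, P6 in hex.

P1: E(K, 0x0B) = 0xEC; 0x7F ⊕ 0xEC = 0x93.
P2: E(K, 0x7F) = 0x18; 0x26 ⊕ 0x18 = 0x3E.
P3: E(K, 0x26) = 0xD1; 0x11 ⊕ 0xD1 = 0xC0.
P4: E(K, 0x11) = 0x02; 0x98 ⊕ 0x02 = 0x9A.
P5: E(K, 0x98) = 0x7B; 0xF5 ⊕ 0x7B = 0x8E.
P6: E(K, 0xF5) = 0x9E; 0x11 ⊕ 0x9E = 0x8F.

P1 = 0x93, P2 = 0x3E, P3 = 0xC0, P4 = 0x9A, P5 = 0x8E, P6 = 0x8F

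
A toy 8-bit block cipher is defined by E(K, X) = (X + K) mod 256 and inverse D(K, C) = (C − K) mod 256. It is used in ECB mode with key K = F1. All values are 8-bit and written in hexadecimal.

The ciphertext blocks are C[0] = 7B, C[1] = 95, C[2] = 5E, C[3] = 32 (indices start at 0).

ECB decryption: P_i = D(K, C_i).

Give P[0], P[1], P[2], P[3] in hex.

P[0]: D(K, 7B) = 8A.
P[1]: D(K, 95) = A4.
P[2]: D(K, 5E) = 6D.
P[3]: D(K, 32) = 41.

P[0] = 8A, P[1] = A4, P[2] = 6D, P[3] = 41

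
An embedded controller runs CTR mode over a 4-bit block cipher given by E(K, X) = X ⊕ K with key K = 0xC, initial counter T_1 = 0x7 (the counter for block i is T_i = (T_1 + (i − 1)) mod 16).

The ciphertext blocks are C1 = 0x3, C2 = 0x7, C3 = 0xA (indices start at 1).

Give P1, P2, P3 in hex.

P1 = 0x8, P2 = 0x3, P3 = 0xF

CTR decryption: S_i = E(K, T_i) where T_i is the counter for block i; P_i = C_i ⊕ S_i.
P1: T = 0x7, S = E(K, T) = 0xB; 0x3 ⊕ 0xB = 0x8.
P2: T = 0x8, S = E(K, T) = 0x4; 0x7 ⊕ 0x4 = 0x3.
P3: T = 0x9, S = E(K, T) = 0x5; 0xA ⊕ 0x5 = 0xF.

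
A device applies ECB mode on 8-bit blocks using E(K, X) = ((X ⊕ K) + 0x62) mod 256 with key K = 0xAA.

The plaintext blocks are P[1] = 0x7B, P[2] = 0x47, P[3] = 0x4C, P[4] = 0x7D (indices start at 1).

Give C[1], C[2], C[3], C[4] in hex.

ECB encryption: C_i = E(K, P_i).
C[1]: E(K, 0x7B) = 0x33.
C[2]: E(K, 0x47) = 0x4F.
C[3]: E(K, 0x4C) = 0x48.
C[4]: E(K, 0x7D) = 0x39.

C[1] = 0x33, C[2] = 0x4F, C[3] = 0x48, C[4] = 0x39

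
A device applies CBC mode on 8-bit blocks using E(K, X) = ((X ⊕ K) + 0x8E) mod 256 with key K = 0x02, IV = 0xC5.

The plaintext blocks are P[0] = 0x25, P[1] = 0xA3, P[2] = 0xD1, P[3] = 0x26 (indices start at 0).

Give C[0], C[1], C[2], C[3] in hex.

C[0] = 0x70, C[1] = 0x5F, C[2] = 0x1A, C[3] = 0xCC

CBC encryption: C_i = E(K, P_i ⊕ C_{i−1}), with C_{−1} = IV.
C[0]: P[0] ⊕ 0xC5 = 0xE0; E(K, 0xE0) = 0x70.
C[1]: P[1] ⊕ 0x70 = 0xD3; E(K, 0xD3) = 0x5F.
C[2]: P[2] ⊕ 0x5F = 0x8E; E(K, 0x8E) = 0x1A.
C[3]: P[3] ⊕ 0x1A = 0x3C; E(K, 0x3C) = 0xCC.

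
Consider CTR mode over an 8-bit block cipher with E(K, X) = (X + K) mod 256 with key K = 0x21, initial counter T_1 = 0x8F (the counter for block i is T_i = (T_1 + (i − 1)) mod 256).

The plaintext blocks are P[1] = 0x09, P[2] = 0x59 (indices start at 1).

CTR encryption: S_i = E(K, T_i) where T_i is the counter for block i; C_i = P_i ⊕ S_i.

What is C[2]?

C[2] = 0xE8

C[1]: T = 0x8F, S = E(K, T) = 0xB0; 0x09 ⊕ 0xB0 = 0xB9.
C[2]: T = 0x90, S = E(K, T) = 0xB1; 0x59 ⊕ 0xB1 = 0xE8.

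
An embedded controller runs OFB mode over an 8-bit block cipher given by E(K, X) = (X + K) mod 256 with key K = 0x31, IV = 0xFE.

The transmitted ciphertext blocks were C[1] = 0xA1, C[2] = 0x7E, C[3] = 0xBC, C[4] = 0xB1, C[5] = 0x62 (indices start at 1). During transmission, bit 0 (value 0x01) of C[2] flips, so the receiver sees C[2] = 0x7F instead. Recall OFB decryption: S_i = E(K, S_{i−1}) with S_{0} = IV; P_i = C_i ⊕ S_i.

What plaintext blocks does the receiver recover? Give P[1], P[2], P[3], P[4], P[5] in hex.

P[1] = 0x8E, P[2] = 0x1F, P[3] = 0x2D, P[4] = 0x73, P[5] = 0x91

Only C[2] changed, to 0x7F. In OFB, a change in C_i flips the same bit in P_i only; the keystream is unaffected. Decrypting the received ciphertext:
P[1]: S = E(K, 0xFE) = 0x2F; 0xA1 ⊕ 0x2F = 0x8E.
P[2]: S = E(K, 0x2F) = 0x60; 0x7F ⊕ 0x60 = 0x1F.
P[3]: S = E(K, 0x60) = 0x91; 0xBC ⊕ 0x91 = 0x2D.
P[4]: S = E(K, 0x91) = 0xC2; 0xB1 ⊕ 0xC2 = 0x73.
P[5]: S = E(K, 0xC2) = 0xF3; 0x62 ⊕ 0xF3 = 0x91.
Blocks that differ from the original plaintext: P[2].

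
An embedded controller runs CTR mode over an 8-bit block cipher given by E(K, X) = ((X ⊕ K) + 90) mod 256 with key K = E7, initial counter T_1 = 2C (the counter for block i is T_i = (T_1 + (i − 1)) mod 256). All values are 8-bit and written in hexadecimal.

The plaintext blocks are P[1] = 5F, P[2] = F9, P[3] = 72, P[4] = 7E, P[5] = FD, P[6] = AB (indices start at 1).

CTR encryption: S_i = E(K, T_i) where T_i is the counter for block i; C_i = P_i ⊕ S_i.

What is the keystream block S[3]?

C[1]: T = 2C, S = E(K, T) = 5B; 5F ⊕ 5B = 04.
C[2]: T = 2D, S = E(K, T) = 5A; F9 ⊕ 5A = A3.
C[3]: T = 2E, S = E(K, T) = 59; 72 ⊕ 59 = 2B.
So S[3] = 59.

59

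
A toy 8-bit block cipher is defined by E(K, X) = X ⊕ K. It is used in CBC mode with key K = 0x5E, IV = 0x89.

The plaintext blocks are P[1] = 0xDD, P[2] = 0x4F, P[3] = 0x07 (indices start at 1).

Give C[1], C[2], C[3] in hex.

C[1] = 0x0A, C[2] = 0x1B, C[3] = 0x42

CBC encryption: C_i = E(K, P_i ⊕ C_{i−1}), with C_{0} = IV.
C[1]: P[1] ⊕ 0x89 = 0x54; E(K, 0x54) = 0x0A.
C[2]: P[2] ⊕ 0x0A = 0x45; E(K, 0x45) = 0x1B.
C[3]: P[3] ⊕ 0x1B = 0x1C; E(K, 0x1C) = 0x42.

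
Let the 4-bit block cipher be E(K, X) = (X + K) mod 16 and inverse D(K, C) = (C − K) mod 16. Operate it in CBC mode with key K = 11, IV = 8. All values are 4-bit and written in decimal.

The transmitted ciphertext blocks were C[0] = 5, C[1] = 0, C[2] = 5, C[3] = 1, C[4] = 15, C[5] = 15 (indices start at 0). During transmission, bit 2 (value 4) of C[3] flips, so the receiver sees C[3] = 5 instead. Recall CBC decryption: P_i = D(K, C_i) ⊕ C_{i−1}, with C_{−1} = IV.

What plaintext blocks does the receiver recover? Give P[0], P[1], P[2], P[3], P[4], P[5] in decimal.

P[0] = 2, P[1] = 0, P[2] = 10, P[3] = 15, P[4] = 1, P[5] = 11

Only C[3] changed, to 5. In CBC, a change in C_i garbles P_i and flips the same bit in P_{i+1}. Decrypting the received ciphertext:
P[0]: D(K, 5) = 10; 10 ⊕ 8 = 2.
P[1]: D(K, 0) = 5; 5 ⊕ 5 = 0.
P[2]: D(K, 5) = 10; 10 ⊕ 0 = 10.
P[3]: D(K, 5) = 10; 10 ⊕ 5 = 15.
P[4]: D(K, 15) = 4; 4 ⊕ 5 = 1.
P[5]: D(K, 15) = 4; 4 ⊕ 15 = 11.
Blocks that differ from the original plaintext: P[3], P[4].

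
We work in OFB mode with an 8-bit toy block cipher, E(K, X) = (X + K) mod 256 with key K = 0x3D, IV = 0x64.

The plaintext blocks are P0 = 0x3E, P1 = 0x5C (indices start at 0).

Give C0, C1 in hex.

OFB encryption: S_i = E(K, S_{i−1}) with S_{−1} = IV; C_i = P_i ⊕ S_i.
C0: S = E(K, 0x64) = 0xA1; 0x3E ⊕ 0xA1 = 0x9F.
C1: S = E(K, 0xA1) = 0xDE; 0x5C ⊕ 0xDE = 0x82.

C0 = 0x9F, C1 = 0x82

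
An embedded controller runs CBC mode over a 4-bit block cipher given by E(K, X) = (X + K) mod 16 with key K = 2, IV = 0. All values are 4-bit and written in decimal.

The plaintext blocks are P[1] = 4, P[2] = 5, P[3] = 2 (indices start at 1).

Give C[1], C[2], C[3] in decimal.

C[1] = 6, C[2] = 5, C[3] = 9

CBC encryption: C_i = E(K, P_i ⊕ C_{i−1}), with C_{0} = IV.
C[1]: P[1] ⊕ 0 = 4; E(K, 4) = 6.
C[2]: P[2] ⊕ 6 = 3; E(K, 3) = 5.
C[3]: P[3] ⊕ 5 = 7; E(K, 7) = 9.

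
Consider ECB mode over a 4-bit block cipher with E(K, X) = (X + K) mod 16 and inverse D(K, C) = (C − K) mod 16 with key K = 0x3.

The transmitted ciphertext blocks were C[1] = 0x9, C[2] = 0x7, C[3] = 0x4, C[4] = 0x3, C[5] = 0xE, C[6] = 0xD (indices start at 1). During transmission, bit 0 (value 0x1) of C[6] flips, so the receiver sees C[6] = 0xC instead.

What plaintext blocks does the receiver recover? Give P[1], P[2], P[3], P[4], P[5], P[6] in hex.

P[1] = 0x6, P[2] = 0x4, P[3] = 0x1, P[4] = 0x0, P[5] = 0xB, P[6] = 0x9

ECB decryption: P_i = D(K, C_i).
Only C[6] changed, to 0xC. In ECB, a change in C_i affects only P_i. Decrypting the received ciphertext:
P[1]: D(K, 0x9) = 0x6.
P[2]: D(K, 0x7) = 0x4.
P[3]: D(K, 0x4) = 0x1.
P[4]: D(K, 0x3) = 0x0.
P[5]: D(K, 0xE) = 0xB.
P[6]: D(K, 0xC) = 0x9.
Blocks that differ from the original plaintext: P[6].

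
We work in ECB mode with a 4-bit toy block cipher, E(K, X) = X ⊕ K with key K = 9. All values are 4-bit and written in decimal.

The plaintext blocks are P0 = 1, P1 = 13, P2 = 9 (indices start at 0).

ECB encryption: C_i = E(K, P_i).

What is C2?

C2 = 0

C2: E(K, 9) = 0.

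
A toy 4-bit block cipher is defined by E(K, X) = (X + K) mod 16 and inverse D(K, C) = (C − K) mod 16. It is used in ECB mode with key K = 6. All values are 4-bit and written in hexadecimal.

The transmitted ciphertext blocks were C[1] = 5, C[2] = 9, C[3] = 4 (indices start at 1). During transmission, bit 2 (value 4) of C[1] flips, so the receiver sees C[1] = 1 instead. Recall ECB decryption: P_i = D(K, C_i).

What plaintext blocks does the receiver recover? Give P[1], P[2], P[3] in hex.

P[1] = B, P[2] = 3, P[3] = E

Only C[1] changed, to 1. In ECB, a change in C_i affects only P_i. Decrypting the received ciphertext:
P[1]: D(K, 1) = B.
P[2]: D(K, 9) = 3.
P[3]: D(K, 4) = E.
Blocks that differ from the original plaintext: P[1].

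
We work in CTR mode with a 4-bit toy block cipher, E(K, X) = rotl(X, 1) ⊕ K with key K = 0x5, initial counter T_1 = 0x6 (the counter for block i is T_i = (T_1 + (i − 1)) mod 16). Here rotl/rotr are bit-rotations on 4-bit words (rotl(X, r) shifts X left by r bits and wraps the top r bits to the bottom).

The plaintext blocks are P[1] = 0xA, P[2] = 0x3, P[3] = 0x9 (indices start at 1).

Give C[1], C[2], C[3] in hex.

CTR encryption: S_i = E(K, T_i) where T_i is the counter for block i; C_i = P_i ⊕ S_i.
C[1]: T = 0x6, S = E(K, T) = 0x9; 0xA ⊕ 0x9 = 0x3.
C[2]: T = 0x7, S = E(K, T) = 0xB; 0x3 ⊕ 0xB = 0x8.
C[3]: T = 0x8, S = E(K, T) = 0x4; 0x9 ⊕ 0x4 = 0xD.

C[1] = 0x3, C[2] = 0x8, C[3] = 0xD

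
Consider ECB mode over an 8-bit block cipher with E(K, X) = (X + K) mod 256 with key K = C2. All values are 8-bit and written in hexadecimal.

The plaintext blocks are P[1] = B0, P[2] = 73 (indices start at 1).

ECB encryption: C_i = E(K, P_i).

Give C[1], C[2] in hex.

C[1] = 72, C[2] = 35

C[1]: E(K, B0) = 72.
C[2]: E(K, 73) = 35.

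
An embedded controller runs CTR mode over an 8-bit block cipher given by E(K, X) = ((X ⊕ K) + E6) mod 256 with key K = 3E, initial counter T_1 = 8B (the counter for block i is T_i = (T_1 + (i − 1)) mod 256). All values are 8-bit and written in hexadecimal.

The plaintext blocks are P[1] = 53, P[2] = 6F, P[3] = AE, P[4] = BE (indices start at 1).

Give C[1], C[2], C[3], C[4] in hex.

C[1] = C8, C[2] = F7, C[3] = 37, C[4] = 28

CTR encryption: S_i = E(K, T_i) where T_i is the counter for block i; C_i = P_i ⊕ S_i.
C[1]: T = 8B, S = E(K, T) = 9B; 53 ⊕ 9B = C8.
C[2]: T = 8C, S = E(K, T) = 98; 6F ⊕ 98 = F7.
C[3]: T = 8D, S = E(K, T) = 99; AE ⊕ 99 = 37.
C[4]: T = 8E, S = E(K, T) = 96; BE ⊕ 96 = 28.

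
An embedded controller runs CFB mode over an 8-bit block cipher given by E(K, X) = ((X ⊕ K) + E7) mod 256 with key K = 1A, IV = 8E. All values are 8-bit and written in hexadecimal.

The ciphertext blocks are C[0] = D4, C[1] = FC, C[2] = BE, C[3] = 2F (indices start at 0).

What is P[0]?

P[0] = AF

CFB decryption: P_i = C_i ⊕ E(K, C_{i−1}), with C_{−1} = IV.
P[0]: E(K, 8E) = 7B; D4 ⊕ 7B = AF.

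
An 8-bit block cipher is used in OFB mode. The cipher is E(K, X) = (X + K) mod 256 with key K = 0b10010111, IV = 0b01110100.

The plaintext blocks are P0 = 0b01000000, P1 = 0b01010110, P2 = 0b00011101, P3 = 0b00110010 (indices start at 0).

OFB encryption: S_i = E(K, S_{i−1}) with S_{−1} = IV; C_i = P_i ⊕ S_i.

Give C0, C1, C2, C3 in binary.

C0 = 0b01001011, C1 = 0b11110100, C2 = 0b00100100, C3 = 0b11100010

C0: S = E(K, 0b01110100) = 0b00001011; 0b01000000 ⊕ 0b00001011 = 0b01001011.
C1: S = E(K, 0b00001011) = 0b10100010; 0b01010110 ⊕ 0b10100010 = 0b11110100.
C2: S = E(K, 0b10100010) = 0b00111001; 0b00011101 ⊕ 0b00111001 = 0b00100100.
C3: S = E(K, 0b00111001) = 0b11010000; 0b00110010 ⊕ 0b11010000 = 0b11100010.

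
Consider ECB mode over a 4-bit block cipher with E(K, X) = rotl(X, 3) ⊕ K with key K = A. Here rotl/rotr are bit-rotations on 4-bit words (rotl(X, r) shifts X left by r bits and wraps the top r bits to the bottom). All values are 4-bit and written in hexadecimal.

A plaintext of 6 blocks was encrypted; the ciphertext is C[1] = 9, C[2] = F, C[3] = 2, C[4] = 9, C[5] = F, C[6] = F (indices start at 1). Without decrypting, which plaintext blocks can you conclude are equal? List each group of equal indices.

ECB encrypts each block independently with the same key, so equal ciphertext blocks imply equal plaintext blocks.
C[1] = C[4] = 9, so P[1] = P[4].
C[2] = C[5] = C[6] = F, so P[2] = P[5] = P[6].

P[1] = P[4]; P[2] = P[5] = P[6]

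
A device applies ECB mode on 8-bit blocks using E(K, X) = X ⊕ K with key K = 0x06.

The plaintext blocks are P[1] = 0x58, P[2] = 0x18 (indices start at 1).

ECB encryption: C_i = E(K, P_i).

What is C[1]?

C[1] = 0x5E

C[1]: E(K, 0x58) = 0x5E.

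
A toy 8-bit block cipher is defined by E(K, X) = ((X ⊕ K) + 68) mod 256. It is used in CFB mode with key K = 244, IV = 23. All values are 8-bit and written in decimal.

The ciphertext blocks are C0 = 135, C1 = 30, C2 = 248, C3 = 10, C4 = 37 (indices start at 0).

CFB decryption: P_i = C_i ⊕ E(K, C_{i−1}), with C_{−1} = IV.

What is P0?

P0 = 160

P0: E(K, 23) = 39; 135 ⊕ 39 = 160.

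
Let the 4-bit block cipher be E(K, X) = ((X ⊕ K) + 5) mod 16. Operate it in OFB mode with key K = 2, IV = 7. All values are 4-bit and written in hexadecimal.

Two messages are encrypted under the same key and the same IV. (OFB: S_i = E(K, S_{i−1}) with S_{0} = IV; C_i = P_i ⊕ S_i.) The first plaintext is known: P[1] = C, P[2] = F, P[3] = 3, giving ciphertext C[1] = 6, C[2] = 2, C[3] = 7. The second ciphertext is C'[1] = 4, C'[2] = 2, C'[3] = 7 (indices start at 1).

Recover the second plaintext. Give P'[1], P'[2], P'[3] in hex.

In OFB with a reused IV, both messages share the same keystream S_i, so C_i ⊕ C'_i = P_i ⊕ P'_i and thus P'_i = P_i ⊕ C_i ⊕ C'_i.
P'[1]: C ⊕ 6 ⊕ 4 = E.
P'[2]: F ⊕ 2 ⊕ 2 = F.
P'[3]: 3 ⊕ 7 ⊕ 7 = 3.

P'[1] = E, P'[2] = F, P'[3] = 3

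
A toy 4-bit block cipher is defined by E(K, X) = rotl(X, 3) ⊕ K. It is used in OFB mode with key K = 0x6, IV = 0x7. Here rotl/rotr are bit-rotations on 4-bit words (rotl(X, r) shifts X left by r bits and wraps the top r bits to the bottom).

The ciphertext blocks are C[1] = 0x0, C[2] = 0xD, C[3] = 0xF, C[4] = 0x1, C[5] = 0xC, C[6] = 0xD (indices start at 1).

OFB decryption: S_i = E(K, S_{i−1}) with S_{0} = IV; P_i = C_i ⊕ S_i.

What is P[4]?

P[4] = 0x6

P[1]: S = E(K, 0x7) = 0xD; 0x0 ⊕ 0xD = 0xD.
P[2]: S = E(K, 0xD) = 0x8; 0xD ⊕ 0x8 = 0x5.
P[3]: S = E(K, 0x8) = 0x2; 0xF ⊕ 0x2 = 0xD.
P[4]: S = E(K, 0x2) = 0x7; 0x1 ⊕ 0x7 = 0x6.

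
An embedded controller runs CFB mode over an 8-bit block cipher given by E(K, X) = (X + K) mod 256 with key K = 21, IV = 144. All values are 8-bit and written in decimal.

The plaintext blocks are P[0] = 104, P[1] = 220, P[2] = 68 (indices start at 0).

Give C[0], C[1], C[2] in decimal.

C[0] = 205, C[1] = 62, C[2] = 23

CFB encryption: C_i = P_i ⊕ E(K, C_{i−1}), with C_{−1} = IV.
C[0]: E(K, 144) = 165; 104 ⊕ 165 = 205.
C[1]: E(K, 205) = 226; 220 ⊕ 226 = 62.
C[2]: E(K, 62) = 83; 68 ⊕ 83 = 23.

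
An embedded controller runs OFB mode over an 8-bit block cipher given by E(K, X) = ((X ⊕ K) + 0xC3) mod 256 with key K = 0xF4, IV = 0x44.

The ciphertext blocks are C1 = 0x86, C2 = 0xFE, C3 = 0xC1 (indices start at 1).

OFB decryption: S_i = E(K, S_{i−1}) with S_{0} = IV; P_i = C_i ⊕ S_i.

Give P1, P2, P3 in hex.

P1: S = E(K, 0x44) = 0x73; 0x86 ⊕ 0x73 = 0xF5.
P2: S = E(K, 0x73) = 0x4A; 0xFE ⊕ 0x4A = 0xB4.
P3: S = E(K, 0x4A) = 0x81; 0xC1 ⊕ 0x81 = 0x40.

P1 = 0xF5, P2 = 0xB4, P3 = 0x40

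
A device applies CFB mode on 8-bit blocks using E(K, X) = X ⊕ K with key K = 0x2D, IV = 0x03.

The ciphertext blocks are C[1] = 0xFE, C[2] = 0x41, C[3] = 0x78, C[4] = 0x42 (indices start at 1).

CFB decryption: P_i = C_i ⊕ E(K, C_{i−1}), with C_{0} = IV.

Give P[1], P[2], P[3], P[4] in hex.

P[1]: E(K, 0x03) = 0x2E; 0xFE ⊕ 0x2E = 0xD0.
P[2]: E(K, 0xFE) = 0xD3; 0x41 ⊕ 0xD3 = 0x92.
P[3]: E(K, 0x41) = 0x6C; 0x78 ⊕ 0x6C = 0x14.
P[4]: E(K, 0x78) = 0x55; 0x42 ⊕ 0x55 = 0x17.

P[1] = 0xD0, P[2] = 0x92, P[3] = 0x14, P[4] = 0x17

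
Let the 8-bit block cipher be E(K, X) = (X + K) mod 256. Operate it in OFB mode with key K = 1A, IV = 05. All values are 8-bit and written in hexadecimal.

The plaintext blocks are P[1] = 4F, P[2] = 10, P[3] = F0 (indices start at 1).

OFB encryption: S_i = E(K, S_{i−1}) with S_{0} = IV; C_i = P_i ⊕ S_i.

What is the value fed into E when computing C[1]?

05

C[1]: S = E(K, 05) = 1F; 4F ⊕ 1F = 50.
So the input to E for block [1] is 05.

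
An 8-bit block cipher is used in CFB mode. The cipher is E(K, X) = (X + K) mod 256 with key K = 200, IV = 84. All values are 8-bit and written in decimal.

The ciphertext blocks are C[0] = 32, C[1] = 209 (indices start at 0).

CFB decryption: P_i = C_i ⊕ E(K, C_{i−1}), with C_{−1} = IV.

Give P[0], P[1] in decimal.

P[0] = 60, P[1] = 57

P[0]: E(K, 84) = 28; 32 ⊕ 28 = 60.
P[1]: E(K, 32) = 232; 209 ⊕ 232 = 57.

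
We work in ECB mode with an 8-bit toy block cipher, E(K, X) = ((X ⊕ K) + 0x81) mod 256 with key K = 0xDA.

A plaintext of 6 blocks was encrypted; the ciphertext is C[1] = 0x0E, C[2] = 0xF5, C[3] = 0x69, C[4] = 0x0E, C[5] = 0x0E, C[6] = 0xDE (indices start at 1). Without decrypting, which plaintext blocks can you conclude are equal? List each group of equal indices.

P[1] = P[4] = P[5]

ECB encrypts each block independently with the same key, so equal ciphertext blocks imply equal plaintext blocks.
C[1] = C[4] = C[5] = 0x0E, so P[1] = P[4] = P[5].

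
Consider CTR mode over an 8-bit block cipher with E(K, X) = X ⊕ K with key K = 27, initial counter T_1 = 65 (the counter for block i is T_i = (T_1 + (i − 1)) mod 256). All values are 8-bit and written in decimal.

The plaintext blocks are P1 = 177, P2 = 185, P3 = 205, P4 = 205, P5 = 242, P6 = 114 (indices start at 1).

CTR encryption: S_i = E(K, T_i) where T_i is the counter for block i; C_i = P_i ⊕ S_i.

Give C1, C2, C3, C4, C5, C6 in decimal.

C1 = 235, C2 = 224, C3 = 149, C4 = 146, C5 = 172, C6 = 47

C1: T = 65, S = E(K, T) = 90; 177 ⊕ 90 = 235.
C2: T = 66, S = E(K, T) = 89; 185 ⊕ 89 = 224.
C3: T = 67, S = E(K, T) = 88; 205 ⊕ 88 = 149.
C4: T = 68, S = E(K, T) = 95; 205 ⊕ 95 = 146.
C5: T = 69, S = E(K, T) = 94; 242 ⊕ 94 = 172.
C6: T = 70, S = E(K, T) = 93; 114 ⊕ 93 = 47.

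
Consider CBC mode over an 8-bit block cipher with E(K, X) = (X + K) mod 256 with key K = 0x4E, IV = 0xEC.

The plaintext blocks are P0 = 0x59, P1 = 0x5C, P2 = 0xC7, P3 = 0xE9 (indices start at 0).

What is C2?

C2 = 0xB8

CBC encryption: C_i = E(K, P_i ⊕ C_{i−1}), with C_{−1} = IV.
C0: P0 ⊕ 0xEC = 0xB5; E(K, 0xB5) = 0x03.
C1: P1 ⊕ 0x03 = 0x5F; E(K, 0x5F) = 0xAD.
C2: P2 ⊕ 0xAD = 0x6A; E(K, 0x6A) = 0xB8.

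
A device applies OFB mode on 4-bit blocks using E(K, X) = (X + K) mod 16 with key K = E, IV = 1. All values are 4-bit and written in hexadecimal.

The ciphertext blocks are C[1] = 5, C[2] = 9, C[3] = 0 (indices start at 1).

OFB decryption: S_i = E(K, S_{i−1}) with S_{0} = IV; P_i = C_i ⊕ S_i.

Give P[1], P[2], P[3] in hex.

P[1] = A, P[2] = 4, P[3] = B

P[1]: S = E(K, 1) = F; 5 ⊕ F = A.
P[2]: S = E(K, F) = D; 9 ⊕ D = 4.
P[3]: S = E(K, D) = B; 0 ⊕ B = B.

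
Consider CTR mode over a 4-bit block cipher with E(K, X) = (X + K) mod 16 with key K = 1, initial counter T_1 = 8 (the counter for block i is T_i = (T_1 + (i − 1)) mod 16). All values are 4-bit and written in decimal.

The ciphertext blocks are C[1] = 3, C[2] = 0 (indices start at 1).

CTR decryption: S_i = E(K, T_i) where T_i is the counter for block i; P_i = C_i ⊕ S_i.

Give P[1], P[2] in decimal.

P[1]: T = 8, S = E(K, T) = 9; 3 ⊕ 9 = 10.
P[2]: T = 9, S = E(K, T) = 10; 0 ⊕ 10 = 10.

P[1] = 10, P[2] = 10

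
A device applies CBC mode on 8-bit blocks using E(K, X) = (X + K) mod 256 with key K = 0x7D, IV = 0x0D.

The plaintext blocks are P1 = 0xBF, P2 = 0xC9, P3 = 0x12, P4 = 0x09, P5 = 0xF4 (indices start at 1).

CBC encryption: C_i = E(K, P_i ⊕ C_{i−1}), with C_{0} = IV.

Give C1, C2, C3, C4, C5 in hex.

C1 = 0x2F, C2 = 0x63, C3 = 0xEE, C4 = 0x64, C5 = 0x0D

C1: P1 ⊕ 0x0D = 0xB2; E(K, 0xB2) = 0x2F.
C2: P2 ⊕ 0x2F = 0xE6; E(K, 0xE6) = 0x63.
C3: P3 ⊕ 0x63 = 0x71; E(K, 0x71) = 0xEE.
C4: P4 ⊕ 0xEE = 0xE7; E(K, 0xE7) = 0x64.
C5: P5 ⊕ 0x64 = 0x90; E(K, 0x90) = 0x0D.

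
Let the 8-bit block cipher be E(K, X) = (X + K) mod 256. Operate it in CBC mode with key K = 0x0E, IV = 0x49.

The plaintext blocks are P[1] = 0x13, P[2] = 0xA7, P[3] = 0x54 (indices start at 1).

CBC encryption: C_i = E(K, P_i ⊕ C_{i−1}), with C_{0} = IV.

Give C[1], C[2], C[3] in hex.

C[1] = 0x68, C[2] = 0xDD, C[3] = 0x97

C[1]: P[1] ⊕ 0x49 = 0x5A; E(K, 0x5A) = 0x68.
C[2]: P[2] ⊕ 0x68 = 0xCF; E(K, 0xCF) = 0xDD.
C[3]: P[3] ⊕ 0xDD = 0x89; E(K, 0x89) = 0x97.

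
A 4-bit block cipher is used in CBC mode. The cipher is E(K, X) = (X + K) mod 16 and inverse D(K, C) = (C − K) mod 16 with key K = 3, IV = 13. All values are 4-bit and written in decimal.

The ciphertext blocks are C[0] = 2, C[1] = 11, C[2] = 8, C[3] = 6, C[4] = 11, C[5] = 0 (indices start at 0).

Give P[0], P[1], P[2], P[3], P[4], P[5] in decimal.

P[0] = 2, P[1] = 10, P[2] = 14, P[3] = 11, P[4] = 14, P[5] = 6

CBC decryption: P_i = D(K, C_i) ⊕ C_{i−1}, with C_{−1} = IV.
P[0]: D(K, 2) = 15; 15 ⊕ 13 = 2.
P[1]: D(K, 11) = 8; 8 ⊕ 2 = 10.
P[2]: D(K, 8) = 5; 5 ⊕ 11 = 14.
P[3]: D(K, 6) = 3; 3 ⊕ 8 = 11.
P[4]: D(K, 11) = 8; 8 ⊕ 6 = 14.
P[5]: D(K, 0) = 13; 13 ⊕ 11 = 6.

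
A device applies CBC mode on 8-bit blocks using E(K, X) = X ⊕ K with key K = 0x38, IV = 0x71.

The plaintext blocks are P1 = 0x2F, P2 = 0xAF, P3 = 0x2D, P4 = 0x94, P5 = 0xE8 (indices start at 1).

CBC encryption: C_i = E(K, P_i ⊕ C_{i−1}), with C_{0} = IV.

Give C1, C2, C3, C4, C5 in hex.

C1: P1 ⊕ 0x71 = 0x5E; E(K, 0x5E) = 0x66.
C2: P2 ⊕ 0x66 = 0xC9; E(K, 0xC9) = 0xF1.
C3: P3 ⊕ 0xF1 = 0xDC; E(K, 0xDC) = 0xE4.
C4: P4 ⊕ 0xE4 = 0x70; E(K, 0x70) = 0x48.
C5: P5 ⊕ 0x48 = 0xA0; E(K, 0xA0) = 0x98.

C1 = 0x66, C2 = 0xF1, C3 = 0xE4, C4 = 0x48, C5 = 0x98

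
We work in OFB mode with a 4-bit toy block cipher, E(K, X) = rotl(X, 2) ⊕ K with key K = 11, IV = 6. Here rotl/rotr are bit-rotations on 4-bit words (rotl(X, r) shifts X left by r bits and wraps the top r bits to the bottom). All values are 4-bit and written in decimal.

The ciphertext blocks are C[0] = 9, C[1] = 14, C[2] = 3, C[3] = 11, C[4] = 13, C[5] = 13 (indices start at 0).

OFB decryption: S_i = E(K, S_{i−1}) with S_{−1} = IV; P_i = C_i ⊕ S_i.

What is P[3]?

P[3] = 13

P[0]: S = E(K, 6) = 2; 9 ⊕ 2 = 11.
P[1]: S = E(K, 2) = 3; 14 ⊕ 3 = 13.
P[2]: S = E(K, 3) = 7; 3 ⊕ 7 = 4.
P[3]: S = E(K, 7) = 6; 11 ⊕ 6 = 13.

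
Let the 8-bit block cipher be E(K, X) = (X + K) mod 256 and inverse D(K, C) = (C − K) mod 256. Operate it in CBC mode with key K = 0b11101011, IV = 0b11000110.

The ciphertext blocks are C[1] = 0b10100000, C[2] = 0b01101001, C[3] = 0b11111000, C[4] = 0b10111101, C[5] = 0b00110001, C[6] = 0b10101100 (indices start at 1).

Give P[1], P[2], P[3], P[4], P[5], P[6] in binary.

CBC decryption: P_i = D(K, C_i) ⊕ C_{i−1}, with C_{0} = IV.
P[1]: D(K, 0b10100000) = 0b10110101; 0b10110101 ⊕ 0b11000110 = 0b01110011.
P[2]: D(K, 0b01101001) = 0b01111110; 0b01111110 ⊕ 0b10100000 = 0b11011110.
P[3]: D(K, 0b11111000) = 0b00001101; 0b00001101 ⊕ 0b01101001 = 0b01100100.
P[4]: D(K, 0b10111101) = 0b11010010; 0b11010010 ⊕ 0b11111000 = 0b00101010.
P[5]: D(K, 0b00110001) = 0b01000110; 0b01000110 ⊕ 0b10111101 = 0b11111011.
P[6]: D(K, 0b10101100) = 0b11000001; 0b11000001 ⊕ 0b00110001 = 0b11110000.

P[1] = 0b01110011, P[2] = 0b11011110, P[3] = 0b01100100, P[4] = 0b00101010, P[5] = 0b11111011, P[6] = 0b11110000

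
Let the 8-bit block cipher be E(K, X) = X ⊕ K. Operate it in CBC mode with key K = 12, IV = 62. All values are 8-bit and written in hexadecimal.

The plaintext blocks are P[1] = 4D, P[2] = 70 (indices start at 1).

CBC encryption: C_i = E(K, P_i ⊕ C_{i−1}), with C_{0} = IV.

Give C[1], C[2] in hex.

C[1]: P[1] ⊕ 62 = 2F; E(K, 2F) = 3D.
C[2]: P[2] ⊕ 3D = 4D; E(K, 4D) = 5F.

C[1] = 3D, C[2] = 5F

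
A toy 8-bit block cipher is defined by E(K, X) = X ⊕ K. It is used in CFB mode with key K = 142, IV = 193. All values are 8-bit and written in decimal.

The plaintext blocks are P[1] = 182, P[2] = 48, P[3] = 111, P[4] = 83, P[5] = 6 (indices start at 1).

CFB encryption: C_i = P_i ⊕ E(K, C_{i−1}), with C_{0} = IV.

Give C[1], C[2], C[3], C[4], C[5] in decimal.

C[1]: E(K, 193) = 79; 182 ⊕ 79 = 249.
C[2]: E(K, 249) = 119; 48 ⊕ 119 = 71.
C[3]: E(K, 71) = 201; 111 ⊕ 201 = 166.
C[4]: E(K, 166) = 40; 83 ⊕ 40 = 123.
C[5]: E(K, 123) = 245; 6 ⊕ 245 = 243.

C[1] = 249, C[2] = 71, C[3] = 166, C[4] = 123, C[5] = 243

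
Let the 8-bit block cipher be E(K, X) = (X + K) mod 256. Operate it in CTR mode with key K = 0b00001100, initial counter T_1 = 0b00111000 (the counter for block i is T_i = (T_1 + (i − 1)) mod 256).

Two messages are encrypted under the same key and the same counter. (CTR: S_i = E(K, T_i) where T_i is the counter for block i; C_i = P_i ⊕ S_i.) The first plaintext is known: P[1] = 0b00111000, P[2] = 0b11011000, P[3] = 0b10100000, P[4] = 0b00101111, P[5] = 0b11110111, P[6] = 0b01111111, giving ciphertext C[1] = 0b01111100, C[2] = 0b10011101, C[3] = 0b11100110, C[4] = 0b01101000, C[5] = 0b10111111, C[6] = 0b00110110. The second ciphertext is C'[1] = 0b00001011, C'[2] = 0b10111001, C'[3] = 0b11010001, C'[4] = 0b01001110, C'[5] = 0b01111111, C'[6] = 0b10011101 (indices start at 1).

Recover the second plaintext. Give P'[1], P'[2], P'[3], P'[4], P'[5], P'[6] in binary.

In CTR with a reused counter, both messages share the same keystream S_i, so C_i ⊕ C'_i = P_i ⊕ P'_i and thus P'_i = P_i ⊕ C_i ⊕ C'_i.
P'[1]: 0b00111000 ⊕ 0b01111100 ⊕ 0b00001011 = 0b01001111.
P'[2]: 0b11011000 ⊕ 0b10011101 ⊕ 0b10111001 = 0b11111100.
P'[3]: 0b10100000 ⊕ 0b11100110 ⊕ 0b11010001 = 0b10010111.
P'[4]: 0b00101111 ⊕ 0b01101000 ⊕ 0b01001110 = 0b00001001.
P'[5]: 0b11110111 ⊕ 0b10111111 ⊕ 0b01111111 = 0b00110111.
P'[6]: 0b01111111 ⊕ 0b00110110 ⊕ 0b10011101 = 0b11010100.

P'[1] = 0b01001111, P'[2] = 0b11111100, P'[3] = 0b10010111, P'[4] = 0b00001001, P'[5] = 0b00110111, P'[6] = 0b11010100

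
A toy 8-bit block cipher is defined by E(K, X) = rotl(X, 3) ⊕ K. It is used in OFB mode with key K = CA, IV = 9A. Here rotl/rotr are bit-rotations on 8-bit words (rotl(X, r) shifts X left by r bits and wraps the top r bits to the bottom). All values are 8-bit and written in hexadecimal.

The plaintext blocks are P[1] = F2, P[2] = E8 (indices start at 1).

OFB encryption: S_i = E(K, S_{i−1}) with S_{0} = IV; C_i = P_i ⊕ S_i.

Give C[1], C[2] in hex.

C[1] = EC, C[2] = D2

C[1]: S = E(K, 9A) = 1E; F2 ⊕ 1E = EC.
C[2]: S = E(K, 1E) = 3A; E8 ⊕ 3A = D2.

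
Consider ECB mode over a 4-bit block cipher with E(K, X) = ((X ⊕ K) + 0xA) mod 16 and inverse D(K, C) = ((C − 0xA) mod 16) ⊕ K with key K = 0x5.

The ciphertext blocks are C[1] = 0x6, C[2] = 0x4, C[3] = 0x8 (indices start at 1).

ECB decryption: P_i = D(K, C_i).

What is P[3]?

P[3]: D(K, 0x8) = 0xB.

P[3] = 0xB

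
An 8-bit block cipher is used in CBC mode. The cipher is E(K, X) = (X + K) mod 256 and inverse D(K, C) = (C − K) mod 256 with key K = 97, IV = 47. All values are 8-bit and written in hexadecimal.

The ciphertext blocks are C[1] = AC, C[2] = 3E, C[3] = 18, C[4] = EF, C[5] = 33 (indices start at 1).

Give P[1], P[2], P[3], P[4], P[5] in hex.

CBC decryption: P_i = D(K, C_i) ⊕ C_{i−1}, with C_{0} = IV.
P[1]: D(K, AC) = 15; 15 ⊕ 47 = 52.
P[2]: D(K, 3E) = A7; A7 ⊕ AC = 0B.
P[3]: D(K, 18) = 81; 81 ⊕ 3E = BF.
P[4]: D(K, EF) = 58; 58 ⊕ 18 = 40.
P[5]: D(K, 33) = 9C; 9C ⊕ EF = 73.

P[1] = 52, P[2] = 0B, P[3] = BF, P[4] = 40, P[5] = 73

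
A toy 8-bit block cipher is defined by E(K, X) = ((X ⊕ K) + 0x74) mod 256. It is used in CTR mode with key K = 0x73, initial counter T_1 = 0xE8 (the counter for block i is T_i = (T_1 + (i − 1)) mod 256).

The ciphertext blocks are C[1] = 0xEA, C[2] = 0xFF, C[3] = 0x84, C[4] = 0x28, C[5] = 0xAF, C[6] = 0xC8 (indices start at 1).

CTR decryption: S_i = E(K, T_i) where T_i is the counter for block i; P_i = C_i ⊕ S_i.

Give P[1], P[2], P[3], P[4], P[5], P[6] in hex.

P[1]: T = 0xE8, S = E(K, T) = 0x0F; 0xEA ⊕ 0x0F = 0xE5.
P[2]: T = 0xE9, S = E(K, T) = 0x0E; 0xFF ⊕ 0x0E = 0xF1.
P[3]: T = 0xEA, S = E(K, T) = 0x0D; 0x84 ⊕ 0x0D = 0x89.
P[4]: T = 0xEB, S = E(K, T) = 0x0C; 0x28 ⊕ 0x0C = 0x24.
P[5]: T = 0xEC, S = E(K, T) = 0x13; 0xAF ⊕ 0x13 = 0xBC.
P[6]: T = 0xED, S = E(K, T) = 0x12; 0xC8 ⊕ 0x12 = 0xDA.

P[1] = 0xE5, P[2] = 0xF1, P[3] = 0x89, P[4] = 0x24, P[5] = 0xBC, P[6] = 0xDA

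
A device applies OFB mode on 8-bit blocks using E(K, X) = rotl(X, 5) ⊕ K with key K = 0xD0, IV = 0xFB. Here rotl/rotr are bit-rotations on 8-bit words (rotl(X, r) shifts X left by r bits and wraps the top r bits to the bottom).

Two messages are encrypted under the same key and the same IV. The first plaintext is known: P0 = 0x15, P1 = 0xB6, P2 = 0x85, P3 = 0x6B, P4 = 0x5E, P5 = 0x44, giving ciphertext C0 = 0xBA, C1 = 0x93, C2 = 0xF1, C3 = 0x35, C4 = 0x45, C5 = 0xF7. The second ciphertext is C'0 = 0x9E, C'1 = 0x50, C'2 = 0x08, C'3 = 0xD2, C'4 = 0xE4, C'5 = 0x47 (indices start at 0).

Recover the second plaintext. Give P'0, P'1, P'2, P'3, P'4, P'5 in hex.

In OFB with a reused IV, both messages share the same keystream S_i, so C_i ⊕ C'_i = P_i ⊕ P'_i and thus P'_i = P_i ⊕ C_i ⊕ C'_i.
P'0: 0x15 ⊕ 0xBA ⊕ 0x9E = 0x31.
P'1: 0xB6 ⊕ 0x93 ⊕ 0x50 = 0x75.
P'2: 0x85 ⊕ 0xF1 ⊕ 0x08 = 0x7C.
P'3: 0x6B ⊕ 0x35 ⊕ 0xD2 = 0x8C.
P'4: 0x5E ⊕ 0x45 ⊕ 0xE4 = 0xFF.
P'5: 0x44 ⊕ 0xF7 ⊕ 0x47 = 0xF4.

P'0 = 0x31, P'1 = 0x75, P'2 = 0x7C, P'3 = 0x8C, P'4 = 0xFF, P'5 = 0xF4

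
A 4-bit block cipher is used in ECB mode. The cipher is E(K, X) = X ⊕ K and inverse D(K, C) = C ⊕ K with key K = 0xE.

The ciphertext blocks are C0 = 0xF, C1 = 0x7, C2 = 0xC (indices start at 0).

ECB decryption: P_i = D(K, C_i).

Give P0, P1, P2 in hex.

P0: D(K, 0xF) = 0x1.
P1: D(K, 0x7) = 0x9.
P2: D(K, 0xC) = 0x2.

P0 = 0x1, P1 = 0x9, P2 = 0x2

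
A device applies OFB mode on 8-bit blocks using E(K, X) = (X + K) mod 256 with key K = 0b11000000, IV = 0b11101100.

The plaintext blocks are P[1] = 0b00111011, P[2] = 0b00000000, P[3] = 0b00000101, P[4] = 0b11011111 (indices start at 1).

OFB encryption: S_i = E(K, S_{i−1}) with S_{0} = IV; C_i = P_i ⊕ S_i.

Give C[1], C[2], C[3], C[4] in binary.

C[1]: S = E(K, 0b11101100) = 0b10101100; 0b00111011 ⊕ 0b10101100 = 0b10010111.
C[2]: S = E(K, 0b10101100) = 0b01101100; 0b00000000 ⊕ 0b01101100 = 0b01101100.
C[3]: S = E(K, 0b01101100) = 0b00101100; 0b00000101 ⊕ 0b00101100 = 0b00101001.
C[4]: S = E(K, 0b00101100) = 0b11101100; 0b11011111 ⊕ 0b11101100 = 0b00110011.

C[1] = 0b10010111, C[2] = 0b01101100, C[3] = 0b00101001, C[4] = 0b00110011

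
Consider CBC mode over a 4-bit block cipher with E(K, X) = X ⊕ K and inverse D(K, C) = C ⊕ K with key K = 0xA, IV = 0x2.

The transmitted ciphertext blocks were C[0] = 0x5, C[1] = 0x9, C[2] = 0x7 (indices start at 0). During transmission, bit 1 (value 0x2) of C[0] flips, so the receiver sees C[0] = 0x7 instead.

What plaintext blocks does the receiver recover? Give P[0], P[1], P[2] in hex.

CBC decryption: P_i = D(K, C_i) ⊕ C_{i−1}, with C_{−1} = IV.
Only C[0] changed, to 0x7. In CBC, a change in C_i garbles P_i and flips the same bit in P_{i+1}. Decrypting the received ciphertext:
P[0]: D(K, 0x7) = 0xD; 0xD ⊕ 0x2 = 0xF.
P[1]: D(K, 0x9) = 0x3; 0x3 ⊕ 0x7 = 0x4.
P[2]: D(K, 0x7) = 0xD; 0xD ⊕ 0x9 = 0x4.
Blocks that differ from the original plaintext: P[0], P[1].

P[0] = 0xF, P[1] = 0x4, P[2] = 0x4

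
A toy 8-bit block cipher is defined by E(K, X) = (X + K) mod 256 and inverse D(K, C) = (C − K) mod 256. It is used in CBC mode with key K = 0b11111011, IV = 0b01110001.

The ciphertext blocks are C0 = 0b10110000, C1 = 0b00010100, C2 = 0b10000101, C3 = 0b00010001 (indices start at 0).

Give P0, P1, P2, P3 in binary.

CBC decryption: P_i = D(K, C_i) ⊕ C_{i−1}, with C_{−1} = IV.
P0: D(K, 0b10110000) = 0b10110101; 0b10110101 ⊕ 0b01110001 = 0b11000100.
P1: D(K, 0b00010100) = 0b00011001; 0b00011001 ⊕ 0b10110000 = 0b10101001.
P2: D(K, 0b10000101) = 0b10001010; 0b10001010 ⊕ 0b00010100 = 0b10011110.
P3: D(K, 0b00010001) = 0b00010110; 0b00010110 ⊕ 0b10000101 = 0b10010011.

P0 = 0b11000100, P1 = 0b10101001, P2 = 0b10011110, P3 = 0b10010011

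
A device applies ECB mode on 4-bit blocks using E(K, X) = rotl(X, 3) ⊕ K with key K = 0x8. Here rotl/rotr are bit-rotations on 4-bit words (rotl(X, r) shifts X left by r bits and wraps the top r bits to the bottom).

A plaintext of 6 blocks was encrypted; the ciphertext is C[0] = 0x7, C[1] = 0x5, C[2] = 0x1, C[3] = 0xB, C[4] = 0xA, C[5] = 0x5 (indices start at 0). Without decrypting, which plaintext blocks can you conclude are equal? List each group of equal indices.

P[1] = P[5]

ECB encrypts each block independently with the same key, so equal ciphertext blocks imply equal plaintext blocks.
C[1] = C[5] = 0x5, so P[1] = P[5].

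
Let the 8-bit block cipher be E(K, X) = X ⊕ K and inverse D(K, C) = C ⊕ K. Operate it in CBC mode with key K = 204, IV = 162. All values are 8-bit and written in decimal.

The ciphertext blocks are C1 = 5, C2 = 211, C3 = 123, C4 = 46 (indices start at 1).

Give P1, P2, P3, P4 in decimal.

P1 = 107, P2 = 26, P3 = 100, P4 = 153

CBC decryption: P_i = D(K, C_i) ⊕ C_{i−1}, with C_{0} = IV.
P1: D(K, 5) = 201; 201 ⊕ 162 = 107.
P2: D(K, 211) = 31; 31 ⊕ 5 = 26.
P3: D(K, 123) = 183; 183 ⊕ 211 = 100.
P4: D(K, 46) = 226; 226 ⊕ 123 = 153.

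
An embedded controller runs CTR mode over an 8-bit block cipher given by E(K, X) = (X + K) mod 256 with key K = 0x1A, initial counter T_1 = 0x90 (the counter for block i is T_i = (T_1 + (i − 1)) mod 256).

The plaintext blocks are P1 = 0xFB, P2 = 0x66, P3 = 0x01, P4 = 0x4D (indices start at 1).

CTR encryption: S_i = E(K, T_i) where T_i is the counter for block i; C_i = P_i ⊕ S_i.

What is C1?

C1: T = 0x90, S = E(K, T) = 0xAA; 0xFB ⊕ 0xAA = 0x51.

C1 = 0x51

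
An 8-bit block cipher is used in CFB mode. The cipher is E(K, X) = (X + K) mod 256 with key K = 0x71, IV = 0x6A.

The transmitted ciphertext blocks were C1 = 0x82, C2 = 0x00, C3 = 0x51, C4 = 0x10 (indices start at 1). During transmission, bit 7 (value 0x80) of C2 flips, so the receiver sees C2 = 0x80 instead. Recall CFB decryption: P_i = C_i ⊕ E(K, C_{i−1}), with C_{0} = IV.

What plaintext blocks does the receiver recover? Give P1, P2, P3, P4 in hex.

P1 = 0x59, P2 = 0x73, P3 = 0xA0, P4 = 0xD2

Only C2 changed, to 0x80. In CFB, a change in C_i flips the same bit in P_i and garbles P_{i+1}. Decrypting the received ciphertext:
P1: E(K, 0x6A) = 0xDB; 0x82 ⊕ 0xDB = 0x59.
P2: E(K, 0x82) = 0xF3; 0x80 ⊕ 0xF3 = 0x73.
P3: E(K, 0x80) = 0xF1; 0x51 ⊕ 0xF1 = 0xA0.
P4: E(K, 0x51) = 0xC2; 0x10 ⊕ 0xC2 = 0xD2.
Blocks that differ from the original plaintext: P2, P3.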